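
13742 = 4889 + 8853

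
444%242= 202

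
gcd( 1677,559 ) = 559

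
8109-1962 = 6147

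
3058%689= 302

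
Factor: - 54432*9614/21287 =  -74758464/3041 = -2^6*3^5*11^1*19^1*23^1*3041^( - 1) 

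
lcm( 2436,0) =0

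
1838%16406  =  1838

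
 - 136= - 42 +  - 94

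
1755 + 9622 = 11377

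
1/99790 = 1/99790 = 0.00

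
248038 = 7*35434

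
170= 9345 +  - 9175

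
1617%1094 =523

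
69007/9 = 69007/9 = 7667.44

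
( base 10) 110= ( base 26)46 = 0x6E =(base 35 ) 35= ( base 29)3N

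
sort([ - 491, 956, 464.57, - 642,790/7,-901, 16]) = [- 901,-642, - 491 , 16,790/7, 464.57, 956]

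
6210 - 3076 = 3134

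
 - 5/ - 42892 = 5/42892=0.00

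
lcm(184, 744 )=17112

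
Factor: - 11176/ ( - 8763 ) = 2^3*3^( - 1 )*11^1*23^ ( - 1 ) = 88/69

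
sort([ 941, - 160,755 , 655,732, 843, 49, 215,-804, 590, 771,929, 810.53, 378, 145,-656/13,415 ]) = [ - 804,-160, - 656/13 , 49,  145, 215, 378,415,590,  655, 732, 755,771, 810.53,843,929, 941] 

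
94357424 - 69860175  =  24497249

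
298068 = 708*421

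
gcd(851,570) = 1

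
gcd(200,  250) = 50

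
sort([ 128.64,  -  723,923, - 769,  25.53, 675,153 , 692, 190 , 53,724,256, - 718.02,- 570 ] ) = [ - 769, - 723, - 718.02, - 570 , 25.53, 53,128.64, 153, 190,256, 675,692,  724,923] 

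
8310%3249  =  1812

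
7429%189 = 58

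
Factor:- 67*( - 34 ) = 2278 = 2^1*17^1*67^1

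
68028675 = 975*69773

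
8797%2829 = 310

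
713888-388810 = 325078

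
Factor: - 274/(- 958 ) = 137^1 * 479^( - 1)= 137/479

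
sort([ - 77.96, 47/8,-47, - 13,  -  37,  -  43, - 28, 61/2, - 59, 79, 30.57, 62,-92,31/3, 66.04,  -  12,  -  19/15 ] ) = [ - 92, - 77.96 ,- 59 , - 47, - 43, - 37,  -  28,-13, -12, -19/15, 47/8, 31/3, 61/2, 30.57,62,66.04,  79 ]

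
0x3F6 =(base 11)842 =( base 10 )1014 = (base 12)706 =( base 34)ts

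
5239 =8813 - 3574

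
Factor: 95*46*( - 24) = -104880 = - 2^4*3^1*5^1*19^1 * 23^1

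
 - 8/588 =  - 2/147 = -  0.01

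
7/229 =7/229 = 0.03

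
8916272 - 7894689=1021583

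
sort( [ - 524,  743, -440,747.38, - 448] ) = [ - 524, - 448,- 440 , 743,747.38 ]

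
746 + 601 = 1347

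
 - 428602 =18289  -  446891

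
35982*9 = 323838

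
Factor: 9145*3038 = 27782510 = 2^1*5^1 *7^2*31^2*59^1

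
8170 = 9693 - 1523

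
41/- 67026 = - 1 + 66985/67026 = - 0.00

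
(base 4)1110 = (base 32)2K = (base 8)124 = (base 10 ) 84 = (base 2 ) 1010100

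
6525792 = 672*9711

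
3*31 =93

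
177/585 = 59/195  =  0.30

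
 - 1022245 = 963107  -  1985352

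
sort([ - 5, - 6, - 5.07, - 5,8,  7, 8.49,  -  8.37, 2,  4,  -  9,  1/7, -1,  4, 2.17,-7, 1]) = [ -9, -8.37,-7, - 6, - 5.07,-5,  -  5, - 1,1/7,1,2,2.17 , 4,4,7, 8, 8.49 ]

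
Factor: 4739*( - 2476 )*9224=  - 108232239136 = - 2^5 * 7^1*619^1*677^1*1153^1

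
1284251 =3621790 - 2337539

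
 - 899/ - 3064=899/3064 = 0.29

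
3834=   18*213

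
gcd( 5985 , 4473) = 63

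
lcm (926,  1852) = 1852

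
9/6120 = 1/680 = 0.00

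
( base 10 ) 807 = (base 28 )10N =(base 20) 207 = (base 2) 1100100111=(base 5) 11212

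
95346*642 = 61212132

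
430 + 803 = 1233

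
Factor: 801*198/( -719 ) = -2^1*3^4 * 11^1*89^1 * 719^(-1) = - 158598/719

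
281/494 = 281/494 = 0.57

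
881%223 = 212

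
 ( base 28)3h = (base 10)101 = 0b1100101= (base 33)32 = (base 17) 5g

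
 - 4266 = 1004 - 5270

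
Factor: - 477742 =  - 2^1*53^1*4507^1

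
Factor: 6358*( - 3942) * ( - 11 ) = 275695596 = 2^2*3^3*11^2*17^2*73^1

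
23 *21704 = 499192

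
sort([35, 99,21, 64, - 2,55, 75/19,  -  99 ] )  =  [  -  99,  -  2, 75/19, 21, 35,55,64,99 ]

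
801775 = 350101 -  -451674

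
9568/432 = 22+4/27 = 22.15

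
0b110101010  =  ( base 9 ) 523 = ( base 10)426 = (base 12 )2B6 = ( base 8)652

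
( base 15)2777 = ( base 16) 20F5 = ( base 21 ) j2g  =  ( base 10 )8437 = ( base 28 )AL9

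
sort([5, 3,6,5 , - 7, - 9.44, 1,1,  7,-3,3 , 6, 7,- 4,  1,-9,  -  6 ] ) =[  -  9.44,  -  9 ,-7 , - 6, - 4,-3,  1,  1 , 1, 3,3, 5 , 5, 6,6, 7,7]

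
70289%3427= 1749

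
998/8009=998/8009 = 0.12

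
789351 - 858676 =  - 69325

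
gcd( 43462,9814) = 1402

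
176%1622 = 176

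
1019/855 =1019/855 = 1.19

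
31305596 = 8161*3836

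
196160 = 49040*4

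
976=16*61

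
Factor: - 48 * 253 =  - 2^4*3^1 * 11^1*23^1 = - 12144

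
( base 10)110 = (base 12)92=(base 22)50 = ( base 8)156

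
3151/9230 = 3151/9230 = 0.34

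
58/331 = 58/331 = 0.18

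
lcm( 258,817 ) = 4902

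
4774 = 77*62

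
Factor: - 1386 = -2^1*3^2*7^1*11^1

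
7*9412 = 65884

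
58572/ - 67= - 875 + 53/67 = - 874.21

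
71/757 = 71/757 = 0.09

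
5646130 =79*71470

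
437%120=77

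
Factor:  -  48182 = -2^1*24091^1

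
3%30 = 3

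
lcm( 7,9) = 63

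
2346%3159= 2346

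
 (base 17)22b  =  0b1001101111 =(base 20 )1b3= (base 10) 623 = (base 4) 21233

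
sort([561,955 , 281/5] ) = [ 281/5, 561, 955]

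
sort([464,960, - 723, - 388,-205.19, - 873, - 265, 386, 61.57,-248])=[ - 873 , - 723,-388, - 265, - 248,-205.19, 61.57, 386,  464  ,  960]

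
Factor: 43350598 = 2^1*241^1*89939^1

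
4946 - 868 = 4078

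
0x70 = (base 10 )112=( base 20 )5C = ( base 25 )4C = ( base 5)422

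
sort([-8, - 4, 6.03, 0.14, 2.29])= [-8,-4, 0.14  ,  2.29,6.03] 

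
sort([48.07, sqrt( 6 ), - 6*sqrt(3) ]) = [ - 6*sqrt ( 3), sqrt(6), 48.07] 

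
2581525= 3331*775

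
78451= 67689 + 10762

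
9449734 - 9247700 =202034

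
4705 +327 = 5032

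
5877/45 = 653/5 = 130.60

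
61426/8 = 7678 + 1/4 = 7678.25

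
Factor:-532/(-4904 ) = 133/1226 = 2^(-1 ) * 7^1*19^1 * 613^(-1) 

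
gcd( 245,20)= 5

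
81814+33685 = 115499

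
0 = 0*85998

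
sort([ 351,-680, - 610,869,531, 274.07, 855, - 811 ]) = [-811, - 680, - 610, 274.07,  351, 531,855, 869 ] 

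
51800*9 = 466200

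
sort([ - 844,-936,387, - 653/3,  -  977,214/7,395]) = [-977, - 936 , - 844, - 653/3,  214/7, 387 , 395 ] 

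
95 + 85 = 180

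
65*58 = 3770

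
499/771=499/771 =0.65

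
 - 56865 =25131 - 81996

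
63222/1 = 63222 = 63222.00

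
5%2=1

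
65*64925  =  4220125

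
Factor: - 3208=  - 2^3*401^1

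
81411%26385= 2256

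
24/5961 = 8/1987 = 0.00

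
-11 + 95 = 84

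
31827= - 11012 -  - 42839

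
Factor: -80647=-7^1*41^1*281^1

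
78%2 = 0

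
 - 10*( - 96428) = 964280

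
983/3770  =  983/3770 = 0.26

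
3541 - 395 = 3146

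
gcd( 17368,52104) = 17368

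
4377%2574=1803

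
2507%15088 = 2507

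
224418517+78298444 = 302716961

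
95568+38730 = 134298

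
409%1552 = 409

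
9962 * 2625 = 26150250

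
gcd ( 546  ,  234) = 78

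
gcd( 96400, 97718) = 2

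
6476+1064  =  7540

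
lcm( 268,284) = 19028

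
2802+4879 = 7681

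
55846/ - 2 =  - 27923/1=- 27923.00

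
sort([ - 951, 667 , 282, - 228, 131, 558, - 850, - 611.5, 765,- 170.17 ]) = [ - 951, - 850, - 611.5, - 228, - 170.17, 131, 282, 558 , 667 , 765 ]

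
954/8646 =159/1441 = 0.11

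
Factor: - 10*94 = -940 = - 2^2 * 5^1*47^1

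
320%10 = 0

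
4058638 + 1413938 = 5472576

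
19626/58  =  338 + 11/29 = 338.38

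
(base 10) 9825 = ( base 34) 8GX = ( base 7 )40434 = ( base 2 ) 10011001100001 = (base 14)381b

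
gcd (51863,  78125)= 1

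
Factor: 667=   23^1*29^1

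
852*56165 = 47852580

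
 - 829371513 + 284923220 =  - 544448293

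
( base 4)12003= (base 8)603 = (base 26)en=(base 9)470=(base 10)387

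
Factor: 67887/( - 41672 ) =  - 2^(-3)*3^2*19^1*397^1 * 5209^ ( -1) 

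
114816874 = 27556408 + 87260466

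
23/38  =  23/38 = 0.61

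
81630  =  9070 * 9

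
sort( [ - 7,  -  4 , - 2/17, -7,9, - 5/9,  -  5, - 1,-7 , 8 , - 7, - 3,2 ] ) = [ - 7, - 7,-7,-7, - 5, - 4, - 3,-1, - 5/9 , - 2/17,2, 8, 9] 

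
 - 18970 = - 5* 3794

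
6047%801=440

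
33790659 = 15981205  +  17809454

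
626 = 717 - 91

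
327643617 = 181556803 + 146086814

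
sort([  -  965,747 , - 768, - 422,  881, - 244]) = [  -  965, - 768,-422,- 244, 747,881 ]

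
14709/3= 4903 = 4903.00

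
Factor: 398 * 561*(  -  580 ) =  - 2^3*3^1*5^1*11^1*17^1 * 29^1*199^1 =- 129501240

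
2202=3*734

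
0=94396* 0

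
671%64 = 31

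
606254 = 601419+4835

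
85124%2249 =1911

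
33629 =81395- 47766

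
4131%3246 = 885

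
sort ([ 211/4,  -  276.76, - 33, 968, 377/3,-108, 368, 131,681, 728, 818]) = [-276.76, - 108, - 33, 211/4,377/3, 131, 368, 681, 728, 818  ,  968]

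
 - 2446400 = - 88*27800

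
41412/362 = 114  +  72/181 = 114.40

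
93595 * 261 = 24428295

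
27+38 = 65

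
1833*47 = 86151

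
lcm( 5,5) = 5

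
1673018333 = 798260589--874757744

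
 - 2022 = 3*(- 674)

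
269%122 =25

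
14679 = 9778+4901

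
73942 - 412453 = -338511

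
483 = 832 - 349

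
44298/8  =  5537+1/4 = 5537.25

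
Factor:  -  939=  - 3^1  *  313^1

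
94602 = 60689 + 33913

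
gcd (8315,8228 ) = 1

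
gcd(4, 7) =1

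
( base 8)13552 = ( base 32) 5RA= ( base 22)c8a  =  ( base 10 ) 5994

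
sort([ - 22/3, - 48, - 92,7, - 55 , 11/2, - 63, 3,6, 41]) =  [ - 92, - 63, - 55, - 48, - 22/3,3,11/2,  6,7,41 ] 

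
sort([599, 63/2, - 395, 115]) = [ - 395,63/2,115, 599 ] 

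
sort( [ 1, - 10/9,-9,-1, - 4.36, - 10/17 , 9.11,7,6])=[-9, - 4.36,-10/9,  -  1  , - 10/17,1,6,  7,  9.11]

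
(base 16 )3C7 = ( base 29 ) 14a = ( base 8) 1707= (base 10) 967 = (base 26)1b5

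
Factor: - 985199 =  - 37^1*26627^1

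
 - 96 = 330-426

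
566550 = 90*6295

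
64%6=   4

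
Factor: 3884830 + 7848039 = 109^1 * 107641^1 =11732869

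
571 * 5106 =2915526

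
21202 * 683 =14480966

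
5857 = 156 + 5701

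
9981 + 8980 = 18961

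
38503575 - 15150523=23353052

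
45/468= 5/52=0.10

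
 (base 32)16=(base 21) 1h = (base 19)20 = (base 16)26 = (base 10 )38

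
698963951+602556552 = 1301520503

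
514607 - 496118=18489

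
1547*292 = 451724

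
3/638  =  3/638=0.00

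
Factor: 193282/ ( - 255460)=  -  401/530 = -  2^( - 1) * 5^ (-1 ) * 53^ ( - 1)*401^1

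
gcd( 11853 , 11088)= 9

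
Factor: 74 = 2^1*37^1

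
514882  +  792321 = 1307203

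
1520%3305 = 1520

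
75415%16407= 9787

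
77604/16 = 19401/4 = 4850.25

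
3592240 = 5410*664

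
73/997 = 73/997 = 0.07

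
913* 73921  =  67489873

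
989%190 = 39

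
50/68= 25/34 = 0.74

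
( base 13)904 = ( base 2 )10111110101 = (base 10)1525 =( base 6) 11021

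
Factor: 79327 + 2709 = 2^2*20509^1 = 82036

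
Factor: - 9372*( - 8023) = 75191556= 2^2*3^1 * 11^1* 71^2*113^1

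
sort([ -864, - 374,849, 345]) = [ - 864, - 374, 345,849] 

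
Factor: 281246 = 2^1*7^1*20089^1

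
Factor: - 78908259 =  - 3^1 * 26302753^1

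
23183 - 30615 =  - 7432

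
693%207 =72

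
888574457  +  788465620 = 1677040077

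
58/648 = 29/324 = 0.09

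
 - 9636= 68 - 9704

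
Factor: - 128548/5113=  -  2^2*7^1*4591^1*5113^( -1 )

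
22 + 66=88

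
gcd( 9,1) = 1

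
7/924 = 1/132 = 0.01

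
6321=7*903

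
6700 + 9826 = 16526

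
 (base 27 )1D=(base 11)37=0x28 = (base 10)40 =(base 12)34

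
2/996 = 1/498 = 0.00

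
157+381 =538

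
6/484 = 3/242  =  0.01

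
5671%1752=415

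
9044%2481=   1601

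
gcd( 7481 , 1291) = 1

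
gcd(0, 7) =7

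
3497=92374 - 88877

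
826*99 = 81774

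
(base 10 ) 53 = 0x35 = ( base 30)1n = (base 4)311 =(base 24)25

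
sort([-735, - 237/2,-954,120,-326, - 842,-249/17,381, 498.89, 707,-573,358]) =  [ - 954,-842,-735,  -  573,-326,-237/2, - 249/17,120,358,381,  498.89,707]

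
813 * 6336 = 5151168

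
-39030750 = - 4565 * 8550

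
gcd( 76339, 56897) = 1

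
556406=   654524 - 98118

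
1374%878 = 496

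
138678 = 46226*3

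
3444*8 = 27552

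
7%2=1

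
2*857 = 1714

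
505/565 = 101/113 = 0.89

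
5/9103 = 5/9103 = 0.00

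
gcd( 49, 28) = 7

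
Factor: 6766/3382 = 17^1 * 19^( - 1 )*89^(-1 )*199^1=3383/1691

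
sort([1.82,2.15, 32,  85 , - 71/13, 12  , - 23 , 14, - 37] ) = [ - 37, - 23, - 71/13 , 1.82,2.15,12,14,32,85 ] 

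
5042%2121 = 800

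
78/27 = 26/9 = 2.89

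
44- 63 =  - 19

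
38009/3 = 38009/3 = 12669.67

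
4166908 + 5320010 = 9486918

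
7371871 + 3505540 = 10877411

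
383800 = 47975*8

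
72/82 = 36/41 = 0.88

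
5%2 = 1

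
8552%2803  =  143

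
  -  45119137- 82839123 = -127958260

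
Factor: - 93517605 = -3^3*5^1*29^1 *23887^1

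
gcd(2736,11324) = 76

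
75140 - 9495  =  65645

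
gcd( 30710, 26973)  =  37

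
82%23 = 13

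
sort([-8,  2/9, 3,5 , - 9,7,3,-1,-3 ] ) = [ - 9 ,  -  8,  -  3, - 1,  2/9, 3,3,5,7]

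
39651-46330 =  - 6679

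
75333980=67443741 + 7890239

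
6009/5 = 6009/5 = 1201.80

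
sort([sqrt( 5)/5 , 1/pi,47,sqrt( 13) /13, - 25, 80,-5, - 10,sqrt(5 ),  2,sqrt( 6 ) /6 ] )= [ - 25, - 10, - 5, sqrt(13)/13,1/pi,  sqrt( 6) /6,sqrt (5)/5,2, sqrt( 5),47,80 ] 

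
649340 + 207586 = 856926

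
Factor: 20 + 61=3^4 = 81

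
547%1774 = 547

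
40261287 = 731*55077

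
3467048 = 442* 7844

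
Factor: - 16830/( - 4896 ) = 55/16 = 2^( - 4)*5^1*11^1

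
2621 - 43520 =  - 40899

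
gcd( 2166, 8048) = 2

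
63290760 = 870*72748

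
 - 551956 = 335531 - 887487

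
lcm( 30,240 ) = 240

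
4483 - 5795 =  - 1312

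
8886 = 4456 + 4430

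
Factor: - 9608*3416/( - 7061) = 32820928/7061 = 2^6*7^1 * 23^ ( - 1)*61^1 * 307^ ( -1) * 1201^1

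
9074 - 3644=5430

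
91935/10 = 18387/2   =  9193.50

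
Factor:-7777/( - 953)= 7^1*  11^1 * 101^1*953^( - 1 )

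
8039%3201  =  1637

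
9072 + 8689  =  17761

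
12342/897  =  13+227/299 = 13.76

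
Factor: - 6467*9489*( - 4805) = 294860569215 = 3^1*5^1*29^1 * 31^2*223^1*3163^1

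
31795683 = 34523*921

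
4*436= 1744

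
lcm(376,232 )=10904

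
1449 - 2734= - 1285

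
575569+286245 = 861814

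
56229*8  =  449832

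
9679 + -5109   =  4570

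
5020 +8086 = 13106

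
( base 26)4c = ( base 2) 1110100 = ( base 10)116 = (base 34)3e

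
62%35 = 27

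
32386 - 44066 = -11680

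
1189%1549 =1189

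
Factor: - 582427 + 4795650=4213223= 7^1*601889^1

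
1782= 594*3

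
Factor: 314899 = 13^1 * 24223^1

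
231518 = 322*719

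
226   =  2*113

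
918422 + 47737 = 966159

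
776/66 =388/33   =  11.76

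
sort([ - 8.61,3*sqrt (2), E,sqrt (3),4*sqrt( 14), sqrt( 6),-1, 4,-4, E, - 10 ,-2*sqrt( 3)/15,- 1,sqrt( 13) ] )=[-10, - 8.61, - 4, - 1, -1,- 2*sqrt(3)/15,sqrt( 3 ), sqrt ( 6),E, E, sqrt( 13), 4,  3*sqrt( 2), 4*sqrt( 14 )]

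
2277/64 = 35 + 37/64 = 35.58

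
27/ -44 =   -  1 + 17/44=   - 0.61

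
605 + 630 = 1235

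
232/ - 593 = -232/593=-  0.39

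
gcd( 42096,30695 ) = 877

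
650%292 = 66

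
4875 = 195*25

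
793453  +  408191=1201644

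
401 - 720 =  - 319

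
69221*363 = 25127223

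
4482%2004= 474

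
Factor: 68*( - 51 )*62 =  - 2^3*3^1*17^2*31^1 = - 215016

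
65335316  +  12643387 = 77978703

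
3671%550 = 371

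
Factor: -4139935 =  - 5^1*827987^1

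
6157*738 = 4543866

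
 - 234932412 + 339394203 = 104461791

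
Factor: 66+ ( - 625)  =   -559  =  -13^1*43^1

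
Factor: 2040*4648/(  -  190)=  - 2^5  *  3^1 * 7^1*17^1*19^( - 1 ) *83^1 = - 948192/19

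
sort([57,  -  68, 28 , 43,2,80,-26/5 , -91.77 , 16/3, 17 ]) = [-91.77, -68,-26/5,2 , 16/3,17, 28, 43, 57, 80]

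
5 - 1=4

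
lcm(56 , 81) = 4536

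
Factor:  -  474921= -3^2*52769^1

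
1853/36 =1853/36 =51.47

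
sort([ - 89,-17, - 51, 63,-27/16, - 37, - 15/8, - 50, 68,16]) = [ - 89, - 51, - 50, - 37, - 17 ,-15/8, - 27/16,16, 63,  68]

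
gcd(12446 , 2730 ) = 14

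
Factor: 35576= 2^3  *4447^1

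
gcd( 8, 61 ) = 1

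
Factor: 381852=2^2*3^2*10607^1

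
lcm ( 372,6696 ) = 6696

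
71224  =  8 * 8903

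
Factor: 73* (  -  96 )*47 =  - 329376  =  -2^5*3^1 *47^1 * 73^1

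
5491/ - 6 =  - 916 + 5/6 = - 915.17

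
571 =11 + 560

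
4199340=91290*46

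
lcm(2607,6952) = 20856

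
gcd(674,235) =1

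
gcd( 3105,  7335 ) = 45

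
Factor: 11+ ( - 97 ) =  - 2^1*43^1 = - 86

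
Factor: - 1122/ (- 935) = 2^1*3^1*5^( - 1) = 6/5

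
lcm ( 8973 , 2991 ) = 8973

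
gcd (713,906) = 1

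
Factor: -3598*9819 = - 35328762= -2^1*3^2 * 7^1 * 257^1 * 1091^1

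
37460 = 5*7492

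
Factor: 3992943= 3^1*17^1*59^1*1327^1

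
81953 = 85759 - 3806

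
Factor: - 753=-3^1*251^1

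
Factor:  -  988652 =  - 2^2*7^1*17^1*31^1*67^1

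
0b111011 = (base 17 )38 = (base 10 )59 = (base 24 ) 2B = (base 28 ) 23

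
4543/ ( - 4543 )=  - 1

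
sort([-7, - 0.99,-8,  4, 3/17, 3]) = [ - 8, - 7,  -  0.99, 3/17,3,4 ] 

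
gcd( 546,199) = 1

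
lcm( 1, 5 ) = 5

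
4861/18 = 4861/18 =270.06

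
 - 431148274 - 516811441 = -947959715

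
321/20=16 +1/20 = 16.05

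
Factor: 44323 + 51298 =95621=95621^1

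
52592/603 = 87 + 131/603 = 87.22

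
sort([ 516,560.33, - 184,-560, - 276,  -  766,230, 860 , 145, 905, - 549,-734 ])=[ - 766, -734,-560, - 549,  -  276, - 184,145,230 , 516 , 560.33, 860, 905]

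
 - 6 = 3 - 9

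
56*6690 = 374640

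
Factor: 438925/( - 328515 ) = -3^( - 1)*5^1 * 11^( - 2 )*97^1 = - 485/363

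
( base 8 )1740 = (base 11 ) 822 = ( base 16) 3e0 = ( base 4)33200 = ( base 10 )992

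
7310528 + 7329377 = 14639905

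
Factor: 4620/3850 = 2^1*3^1*5^(  -  1) = 6/5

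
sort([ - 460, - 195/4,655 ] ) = [  -  460 , - 195/4, 655]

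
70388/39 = 1804  +  32/39  =  1804.82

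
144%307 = 144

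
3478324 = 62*56102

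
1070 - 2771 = - 1701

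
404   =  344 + 60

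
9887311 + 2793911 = 12681222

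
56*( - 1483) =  - 83048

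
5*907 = 4535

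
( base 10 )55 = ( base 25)25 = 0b110111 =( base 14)3D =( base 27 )21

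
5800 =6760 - 960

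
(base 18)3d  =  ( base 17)3G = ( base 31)25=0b1000011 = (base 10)67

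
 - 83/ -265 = 83/265=0.31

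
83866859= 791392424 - 707525565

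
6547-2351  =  4196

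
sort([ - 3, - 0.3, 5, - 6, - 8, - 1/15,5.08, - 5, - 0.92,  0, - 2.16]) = [ - 8, -6, - 5, - 3,  -  2.16, - 0.92,-0.3, - 1/15, 0 , 5 , 5.08]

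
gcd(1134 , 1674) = 54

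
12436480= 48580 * 256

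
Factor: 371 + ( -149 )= 222 = 2^1 * 3^1*37^1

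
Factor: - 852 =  - 2^2 *3^1*71^1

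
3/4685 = 3/4685=0.00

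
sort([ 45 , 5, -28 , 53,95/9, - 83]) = [ - 83, - 28,5,95/9, 45, 53 ]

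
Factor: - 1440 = -2^5*3^2*5^1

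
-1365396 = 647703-2013099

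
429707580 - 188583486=241124094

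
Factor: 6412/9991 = 2^2  *7^1*97^( - 1)*103^ ( - 1)*229^1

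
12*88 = 1056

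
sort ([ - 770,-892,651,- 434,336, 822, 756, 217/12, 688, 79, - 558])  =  [ - 892  ,  -  770,-558, - 434,  217/12, 79, 336, 651,  688, 756, 822]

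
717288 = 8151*88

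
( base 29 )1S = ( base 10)57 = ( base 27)23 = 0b111001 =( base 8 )71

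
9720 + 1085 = 10805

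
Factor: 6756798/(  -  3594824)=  - 2^( - 2)*3^1 *59^1*19087^1 *449353^(  -  1) = - 3378399/1797412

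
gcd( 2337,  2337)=2337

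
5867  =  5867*1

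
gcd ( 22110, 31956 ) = 6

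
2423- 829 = 1594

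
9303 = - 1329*( - 7) 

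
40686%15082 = 10522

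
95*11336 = 1076920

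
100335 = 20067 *5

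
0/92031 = 0 = 0.00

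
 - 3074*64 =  - 196736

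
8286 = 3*2762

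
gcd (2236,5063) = 1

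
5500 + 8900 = 14400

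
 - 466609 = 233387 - 699996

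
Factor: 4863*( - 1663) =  - 8087169 = - 3^1*1621^1*  1663^1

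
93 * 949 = 88257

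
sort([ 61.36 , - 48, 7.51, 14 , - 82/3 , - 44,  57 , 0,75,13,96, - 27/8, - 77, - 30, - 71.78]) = [ - 77, -71.78, - 48 , - 44, - 30, -82/3, - 27/8,  0,7.51,13,  14,57, 61.36, 75, 96]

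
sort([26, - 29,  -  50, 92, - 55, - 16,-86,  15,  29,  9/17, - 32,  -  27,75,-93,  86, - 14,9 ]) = [ - 93, - 86, - 55, - 50,  -  32, - 29, - 27, - 16, - 14, 9/17 , 9,15,26,29, 75, 86,92]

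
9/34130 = 9/34130 = 0.00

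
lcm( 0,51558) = 0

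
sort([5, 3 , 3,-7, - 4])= [ - 7, - 4,3, 3,5] 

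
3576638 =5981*598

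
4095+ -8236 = - 4141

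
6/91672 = 3/45836= 0.00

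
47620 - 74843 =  - 27223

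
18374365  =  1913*9605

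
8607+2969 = 11576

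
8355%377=61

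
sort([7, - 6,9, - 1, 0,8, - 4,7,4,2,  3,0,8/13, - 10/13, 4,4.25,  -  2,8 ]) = [ - 6 , - 4, - 2, - 1, - 10/13,0,0,8/13,2,  3, 4, 4,  4.25, 7 , 7, 8, 8, 9]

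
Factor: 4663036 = 2^2*7^2*37^1*643^1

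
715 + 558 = 1273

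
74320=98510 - 24190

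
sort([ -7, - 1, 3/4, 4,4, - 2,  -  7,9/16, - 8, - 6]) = [ - 8, -7 , - 7, - 6, - 2, - 1, 9/16, 3/4,4, 4] 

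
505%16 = 9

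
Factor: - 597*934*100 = -2^3*3^1*5^2*199^1*467^1 = - 55759800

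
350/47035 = 70/9407  =  0.01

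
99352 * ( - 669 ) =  -66466488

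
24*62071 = 1489704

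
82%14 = 12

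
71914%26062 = 19790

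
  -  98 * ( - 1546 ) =151508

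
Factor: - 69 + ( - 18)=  - 87 = - 3^1*29^1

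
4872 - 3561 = 1311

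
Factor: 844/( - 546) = -422/273 =- 2^1 * 3^ (-1)*7^(  -  1)*13^( - 1)  *  211^1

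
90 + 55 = 145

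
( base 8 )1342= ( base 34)LO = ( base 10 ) 738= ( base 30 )OI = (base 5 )10423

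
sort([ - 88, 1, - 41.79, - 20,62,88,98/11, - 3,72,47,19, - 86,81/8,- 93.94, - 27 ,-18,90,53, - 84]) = [-93.94, - 88, - 86,-84, - 41.79, - 27, - 20, -18, - 3,1, 98/11,81/8,19 , 47, 53,62,72,88 , 90 ]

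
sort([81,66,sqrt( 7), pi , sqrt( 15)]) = [sqrt( 7 ),pi,  sqrt( 15),66,  81 ] 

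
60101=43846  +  16255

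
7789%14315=7789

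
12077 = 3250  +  8827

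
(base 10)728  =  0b1011011000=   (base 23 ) 18f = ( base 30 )o8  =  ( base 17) 28E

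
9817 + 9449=19266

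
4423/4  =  4423/4 = 1105.75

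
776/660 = 1 + 29/165 = 1.18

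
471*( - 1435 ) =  - 675885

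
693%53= 4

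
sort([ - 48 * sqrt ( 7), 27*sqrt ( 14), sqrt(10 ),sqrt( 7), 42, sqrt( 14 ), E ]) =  [ -48 *sqrt(7 ),sqrt (7), E,  sqrt(10 ),sqrt(14 ), 42,  27*  sqrt( 14 )] 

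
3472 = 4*868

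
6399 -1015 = 5384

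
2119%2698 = 2119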